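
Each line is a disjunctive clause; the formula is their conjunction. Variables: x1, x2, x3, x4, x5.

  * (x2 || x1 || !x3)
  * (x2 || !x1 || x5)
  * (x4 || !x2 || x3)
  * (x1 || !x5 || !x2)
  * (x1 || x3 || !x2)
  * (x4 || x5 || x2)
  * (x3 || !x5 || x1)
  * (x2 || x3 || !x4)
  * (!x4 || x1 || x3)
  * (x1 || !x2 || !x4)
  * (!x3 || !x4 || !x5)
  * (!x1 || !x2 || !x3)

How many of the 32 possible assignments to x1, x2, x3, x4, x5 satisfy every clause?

Satisfying assignments:
  x1=F x2=T x3=T x4=F x5=F
  x1=T x2=F x3=F x4=F x5=T
  x1=T x2=F x3=T x4=F x5=T
  x1=T x2=T x3=F x4=T x5=F
  x1=T x2=T x3=F x4=T x5=T
Count: 5.

5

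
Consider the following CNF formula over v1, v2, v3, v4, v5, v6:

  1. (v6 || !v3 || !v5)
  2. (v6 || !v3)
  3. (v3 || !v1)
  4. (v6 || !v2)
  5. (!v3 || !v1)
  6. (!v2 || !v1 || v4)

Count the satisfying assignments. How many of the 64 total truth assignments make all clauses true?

20

Split on v3, then v1.
  v3=1, v1=1: a clause becomes empty — 0.
  v3=1, v1=0: forces v6=1; v2, v4, v5 free → 2^3 = 8.
  v3=0, v1=1: a clause becomes empty — 0.
  v3=0, v1=0: v4, v5 free; 3 ways for (v2,v6) × 2^2 = 12.
Total: 0 + 8 + 0 + 12 = 20.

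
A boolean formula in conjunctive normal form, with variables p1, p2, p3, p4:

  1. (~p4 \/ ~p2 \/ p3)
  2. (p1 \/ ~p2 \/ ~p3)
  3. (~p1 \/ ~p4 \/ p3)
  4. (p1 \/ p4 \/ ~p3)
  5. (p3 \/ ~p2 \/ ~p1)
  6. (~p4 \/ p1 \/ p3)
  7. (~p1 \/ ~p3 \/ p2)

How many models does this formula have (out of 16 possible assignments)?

6

Satisfying assignments:
  p1=F p2=F p3=F p4=F
  p1=F p2=F p3=T p4=T
  p1=F p2=T p3=F p4=F
  p1=T p2=F p3=F p4=F
  p1=T p2=T p3=T p4=F
  p1=T p2=T p3=T p4=T
Count: 6.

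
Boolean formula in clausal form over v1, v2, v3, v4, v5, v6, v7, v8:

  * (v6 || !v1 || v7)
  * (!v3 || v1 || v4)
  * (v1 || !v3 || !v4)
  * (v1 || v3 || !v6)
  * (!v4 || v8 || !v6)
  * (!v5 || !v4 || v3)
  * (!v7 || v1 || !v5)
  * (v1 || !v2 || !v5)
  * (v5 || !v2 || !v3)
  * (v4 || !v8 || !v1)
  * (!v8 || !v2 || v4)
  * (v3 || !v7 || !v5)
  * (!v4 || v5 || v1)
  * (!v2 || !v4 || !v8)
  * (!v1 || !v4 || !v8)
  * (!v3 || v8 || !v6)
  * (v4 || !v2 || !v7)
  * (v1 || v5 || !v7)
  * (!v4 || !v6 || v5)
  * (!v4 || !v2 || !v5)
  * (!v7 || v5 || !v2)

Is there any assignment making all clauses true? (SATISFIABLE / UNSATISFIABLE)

SATISFIABLE

v2 occurs only negated in the remaining clauses — set v2 = False.
Set v1 = False and propagate.
For the remaining variables, v3 = False, v4 = False, v5 = False, v6 = False, v7 = False, v8 = True works.
So v1=False, v2=False, v3=False, v4=False, v5=False, v6=False, v7=False, v8=True is a satisfying assignment.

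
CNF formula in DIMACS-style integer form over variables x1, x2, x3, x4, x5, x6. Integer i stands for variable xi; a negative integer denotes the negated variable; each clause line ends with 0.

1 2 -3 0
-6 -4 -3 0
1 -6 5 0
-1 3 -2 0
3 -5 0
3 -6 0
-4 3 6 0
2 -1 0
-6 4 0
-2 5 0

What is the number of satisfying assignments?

5

The models are:
  x1=F x2=F x3=F x4=F x5=F x6=F
  x1=F x2=T x3=T x4=F x5=T x6=F
  x1=F x2=T x3=T x4=T x5=T x6=F
  x1=T x2=T x3=T x4=F x5=T x6=F
  x1=T x2=T x3=T x4=T x5=T x6=F
That's 5 in total.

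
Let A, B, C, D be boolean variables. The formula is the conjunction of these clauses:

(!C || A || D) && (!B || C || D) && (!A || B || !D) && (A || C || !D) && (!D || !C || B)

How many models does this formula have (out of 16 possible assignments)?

7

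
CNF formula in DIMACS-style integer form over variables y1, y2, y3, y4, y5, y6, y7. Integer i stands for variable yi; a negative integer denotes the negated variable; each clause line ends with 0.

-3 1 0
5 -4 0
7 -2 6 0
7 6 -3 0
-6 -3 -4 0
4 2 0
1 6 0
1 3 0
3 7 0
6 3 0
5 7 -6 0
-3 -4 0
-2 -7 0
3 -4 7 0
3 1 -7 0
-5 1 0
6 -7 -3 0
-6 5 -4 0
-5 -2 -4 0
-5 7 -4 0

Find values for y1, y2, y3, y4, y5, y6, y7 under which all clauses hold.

y1 = True, y2 = False, y3 = False, y4 = True, y5 = True, y6 = True, y7 = True

Check each clause:
  1. (y1 ∨ ¬y3) — y1 is true.
  2. (y5 ∨ ¬y4) — y5 is true.
  3. (¬y2 ∨ y6 ∨ y7) — y6 is true.
  4. (y7 ∨ y6 ∨ ¬y3) — ¬y3 is true.
  5. (¬y6 ∨ ¬y4 ∨ ¬y3) — ¬y3 is true.
  6. (y2 ∨ y4) — y4 is true.
  7. (y6 ∨ y1) — y1 is true.
  8. (y1 ∨ y3) — y1 is true.
  9. (y7 ∨ y3) — y7 is true.
  10. (y3 ∨ y6) — y6 is true.
  11. (¬y6 ∨ y7 ∨ y5) — y5 is true.
  12. (¬y4 ∨ ¬y3) — ¬y3 is true.
  13. (¬y2 ∨ ¬y7) — ¬y2 is true.
  14. (y7 ∨ ¬y4 ∨ y3) — y7 is true.
  15. (y1 ∨ ¬y7 ∨ y3) — y1 is true.
  16. (¬y5 ∨ y1) — y1 is true.
  17. (y6 ∨ ¬y7 ∨ ¬y3) — ¬y3 is true.
  18. (¬y6 ∨ y5 ∨ ¬y4) — y5 is true.
  19. (¬y4 ∨ ¬y2 ∨ ¬y5) — ¬y2 is true.
  20. (¬y5 ∨ ¬y4 ∨ y7) — y7 is true.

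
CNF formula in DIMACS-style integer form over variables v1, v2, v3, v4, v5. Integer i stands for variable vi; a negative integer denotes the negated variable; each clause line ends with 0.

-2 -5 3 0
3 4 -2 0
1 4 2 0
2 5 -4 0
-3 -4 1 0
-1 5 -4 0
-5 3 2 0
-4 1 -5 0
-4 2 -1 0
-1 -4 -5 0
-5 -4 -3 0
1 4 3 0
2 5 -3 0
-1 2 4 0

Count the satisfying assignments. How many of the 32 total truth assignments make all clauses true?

5

The models are:
  v1=0 v2=1 v3=0 v4=1 v5=0
  v1=0 v2=1 v3=1 v4=0 v5=0
  v1=0 v2=1 v3=1 v4=0 v5=1
  v1=1 v2=1 v3=1 v4=0 v5=0
  v1=1 v2=1 v3=1 v4=0 v5=1
Count: 5.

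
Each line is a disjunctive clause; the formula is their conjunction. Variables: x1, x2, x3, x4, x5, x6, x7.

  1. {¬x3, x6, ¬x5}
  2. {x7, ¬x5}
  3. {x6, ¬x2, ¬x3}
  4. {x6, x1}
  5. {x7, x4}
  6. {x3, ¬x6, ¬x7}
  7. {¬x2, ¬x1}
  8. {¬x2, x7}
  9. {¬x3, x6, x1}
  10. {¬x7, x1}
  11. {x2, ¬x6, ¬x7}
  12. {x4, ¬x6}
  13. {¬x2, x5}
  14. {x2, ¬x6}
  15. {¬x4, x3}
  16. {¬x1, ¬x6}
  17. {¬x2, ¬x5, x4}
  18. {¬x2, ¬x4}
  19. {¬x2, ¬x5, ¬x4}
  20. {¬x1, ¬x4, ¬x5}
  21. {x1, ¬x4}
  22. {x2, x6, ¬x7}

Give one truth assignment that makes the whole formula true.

x1=True  x2=False  x3=True  x4=True  x5=False  x6=False  x7=False

Check each clause:
  1. {x6, ¬x5, ¬x3} — ¬x5 is true.
  2. {¬x5, x7} — ¬x5 is true.
  3. {¬x3, x6, ¬x2} — ¬x2 is true.
  4. {x1, x6} — x1 is true.
  5. {x4, x7} — x4 is true.
  6. {¬x6, x3, ¬x7} — ¬x7 is true.
  7. {¬x1, ¬x2} — ¬x2 is true.
  8. {x7, ¬x2} — ¬x2 is true.
  9. {¬x3, x6, x1} — x1 is true.
  10. {x1, ¬x7} — ¬x7 is true.
  11. {¬x7, x2, ¬x6} — ¬x7 is true.
  12. {x4, ¬x6} — ¬x6 is true.
  13. {¬x2, x5} — ¬x2 is true.
  14. {x2, ¬x6} — ¬x6 is true.
  15. {¬x4, x3} — x3 is true.
  16. {¬x1, ¬x6} — ¬x6 is true.
  17. {¬x2, x4, ¬x5} — ¬x5 is true.
  18. {¬x4, ¬x2} — ¬x2 is true.
  19. {¬x5, ¬x4, ¬x2} — ¬x5 is true.
  20. {¬x4, ¬x1, ¬x5} — ¬x5 is true.
  21. {¬x4, x1} — x1 is true.
  22. {¬x7, x6, x2} — ¬x7 is true.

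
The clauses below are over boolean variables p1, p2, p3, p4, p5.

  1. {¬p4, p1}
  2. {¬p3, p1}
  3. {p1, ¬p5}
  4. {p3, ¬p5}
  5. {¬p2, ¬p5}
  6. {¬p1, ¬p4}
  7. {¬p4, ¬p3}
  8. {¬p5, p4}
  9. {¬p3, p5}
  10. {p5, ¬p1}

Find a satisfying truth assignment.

p1=0, p2=0, p3=0, p4=0, p5=0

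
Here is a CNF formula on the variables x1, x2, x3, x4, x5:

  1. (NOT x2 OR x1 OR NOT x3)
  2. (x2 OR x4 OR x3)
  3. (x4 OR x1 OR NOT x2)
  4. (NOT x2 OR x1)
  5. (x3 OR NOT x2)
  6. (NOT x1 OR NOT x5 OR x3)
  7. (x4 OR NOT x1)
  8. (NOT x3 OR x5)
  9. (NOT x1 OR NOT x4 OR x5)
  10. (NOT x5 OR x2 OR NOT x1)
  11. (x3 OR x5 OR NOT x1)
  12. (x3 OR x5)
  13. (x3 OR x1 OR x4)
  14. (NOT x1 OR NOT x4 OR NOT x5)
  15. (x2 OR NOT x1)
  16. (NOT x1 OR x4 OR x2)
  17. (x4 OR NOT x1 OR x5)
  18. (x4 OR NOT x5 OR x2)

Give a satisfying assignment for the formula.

Set x1 = False and propagate.
  then x2 is forced to False.
The remaining clauses are satisfied by x3 = False, x4 = True, x5 = True.
Every clause has at least one true literal under this assignment.
Check each clause:
  1. (NOT x2 OR NOT x3 OR x1) — NOT x3 is true.
  2. (x2 OR x3 OR x4) — x4 is true.
  3. (x4 OR NOT x2 OR x1) — x4 is true.
  4. (NOT x2 OR x1) — NOT x2 is true.
  5. (NOT x2 OR x3) — NOT x2 is true.
  6. (NOT x1 OR NOT x5 OR x3) — NOT x1 is true.
  7. (x4 OR NOT x1) — x4 is true.
  8. (NOT x3 OR x5) — NOT x3 is true.
  9. (NOT x4 OR NOT x1 OR x5) — x5 is true.
  10. (x2 OR NOT x5 OR NOT x1) — NOT x1 is true.
  11. (NOT x1 OR x5 OR x3) — x5 is true.
  12. (x5 OR x3) — x5 is true.
  13. (x1 OR x3 OR x4) — x4 is true.
  14. (NOT x1 OR NOT x4 OR NOT x5) — NOT x1 is true.
  15. (x2 OR NOT x1) — NOT x1 is true.
  16. (x4 OR NOT x1 OR x2) — x4 is true.
  17. (NOT x1 OR x4 OR x5) — x4 is true.
  18. (x4 OR x2 OR NOT x5) — x4 is true.

x1 = 0, x2 = 0, x3 = 0, x4 = 1, x5 = 1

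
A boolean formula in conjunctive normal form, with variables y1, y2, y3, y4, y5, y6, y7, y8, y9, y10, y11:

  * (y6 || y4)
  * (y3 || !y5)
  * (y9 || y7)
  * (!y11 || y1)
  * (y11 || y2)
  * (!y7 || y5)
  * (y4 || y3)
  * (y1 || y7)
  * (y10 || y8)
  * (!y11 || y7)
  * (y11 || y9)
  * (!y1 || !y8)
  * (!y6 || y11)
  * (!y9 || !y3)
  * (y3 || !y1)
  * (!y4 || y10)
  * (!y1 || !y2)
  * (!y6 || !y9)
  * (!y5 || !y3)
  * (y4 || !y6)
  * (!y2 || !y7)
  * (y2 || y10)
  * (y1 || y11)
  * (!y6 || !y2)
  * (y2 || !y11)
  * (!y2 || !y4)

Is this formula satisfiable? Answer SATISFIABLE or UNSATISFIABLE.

UNSATISFIABLE

y2 = True:
  propagation gives y1=False, y11=False; an empty clause results — contradiction.
y2 = False:
  propagation gives y11=True; an empty clause results — contradiction.
Every branch closes, so no satisfying assignment exists.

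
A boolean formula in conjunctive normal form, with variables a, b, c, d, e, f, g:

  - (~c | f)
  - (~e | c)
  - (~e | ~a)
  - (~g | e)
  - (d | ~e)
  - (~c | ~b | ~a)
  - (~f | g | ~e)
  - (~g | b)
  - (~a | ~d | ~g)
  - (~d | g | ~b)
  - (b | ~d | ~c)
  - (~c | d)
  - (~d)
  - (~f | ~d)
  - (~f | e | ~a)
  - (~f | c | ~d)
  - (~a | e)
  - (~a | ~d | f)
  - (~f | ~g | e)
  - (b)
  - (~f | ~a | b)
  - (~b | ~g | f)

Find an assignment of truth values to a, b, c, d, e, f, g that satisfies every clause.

a = F, b = T, c = F, d = F, e = F, f = F, g = F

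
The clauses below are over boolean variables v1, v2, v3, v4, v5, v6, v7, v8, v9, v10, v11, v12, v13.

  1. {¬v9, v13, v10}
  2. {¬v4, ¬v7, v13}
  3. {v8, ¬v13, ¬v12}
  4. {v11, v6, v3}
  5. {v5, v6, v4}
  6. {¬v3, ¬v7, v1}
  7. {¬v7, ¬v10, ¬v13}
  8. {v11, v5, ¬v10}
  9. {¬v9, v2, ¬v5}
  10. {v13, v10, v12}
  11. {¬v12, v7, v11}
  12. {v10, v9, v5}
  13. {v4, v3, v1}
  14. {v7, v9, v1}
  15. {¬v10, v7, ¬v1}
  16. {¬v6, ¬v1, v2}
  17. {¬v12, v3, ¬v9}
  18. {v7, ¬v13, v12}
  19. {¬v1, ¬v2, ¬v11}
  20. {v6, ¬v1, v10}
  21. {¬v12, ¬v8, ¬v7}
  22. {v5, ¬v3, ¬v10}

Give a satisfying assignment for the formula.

Set v1 = True and propagate.
Set v2 = True and propagate.
  then v11 is forced to False.
Set v3 = True and propagate.
For the remaining variables, v4 = True, v5 = True, v6 = True, v7 = True, v8 = False, v9 = True, v10 = False, v12 = False, v13 = True works.
Every clause has at least one true literal under this assignment.
Check each clause:
  1. {v10, v13, ¬v9} — v13 is true.
  2. {¬v4, ¬v7, v13} — v13 is true.
  3. {v8, ¬v12, ¬v13} — ¬v12 is true.
  4. {v11, v6, v3} — v3 is true.
  5. {v6, v5, v4} — v4 is true.
  6. {v1, ¬v3, ¬v7} — v1 is true.
  7. {¬v10, ¬v7, ¬v13} — ¬v10 is true.
  8. {¬v10, v11, v5} — v5 is true.
  9. {¬v9, ¬v5, v2} — v2 is true.
  10. {v13, v10, v12} — v13 is true.
  11. {¬v12, v11, v7} — ¬v12 is true.
  12. {v9, v5, v10} — v9 is true.
  13. {v1, v4, v3} — v1 is true.
  14. {v7, v1, v9} — v1 is true.
  15. {¬v10, v7, ¬v1} — ¬v10 is true.
  16. {¬v1, ¬v6, v2} — v2 is true.
  17. {¬v12, ¬v9, v3} — v3 is true.
  18. {¬v13, v7, v12} — v7 is true.
  19. {¬v1, ¬v11, ¬v2} — ¬v11 is true.
  20. {¬v1, v10, v6} — v6 is true.
  21. {¬v7, ¬v8, ¬v12} — ¬v8 is true.
  22. {¬v3, ¬v10, v5} — v5 is true.

v1=T, v2=T, v3=T, v4=T, v5=T, v6=T, v7=T, v8=F, v9=T, v10=F, v11=F, v12=F, v13=T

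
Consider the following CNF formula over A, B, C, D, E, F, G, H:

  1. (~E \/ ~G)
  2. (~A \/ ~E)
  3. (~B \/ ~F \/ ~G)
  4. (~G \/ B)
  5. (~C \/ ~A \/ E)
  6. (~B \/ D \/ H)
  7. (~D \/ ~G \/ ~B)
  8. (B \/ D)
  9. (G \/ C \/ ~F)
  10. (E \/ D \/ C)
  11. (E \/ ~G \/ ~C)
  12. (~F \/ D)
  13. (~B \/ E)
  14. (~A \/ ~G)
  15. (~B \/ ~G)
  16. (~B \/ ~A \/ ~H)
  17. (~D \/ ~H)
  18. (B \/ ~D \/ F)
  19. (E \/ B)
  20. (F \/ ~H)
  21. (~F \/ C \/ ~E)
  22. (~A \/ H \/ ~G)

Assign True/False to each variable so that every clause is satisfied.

A occurs only negated in the remaining clauses — set A = False.
Set B = False and propagate.
  then G is forced to False.
  then D is forced to True.
  then H is forced to False.
  then F is forced to True.
  then C is forced to True.
  then E is forced to True.
Every clause has at least one true literal under this assignment.

A=False, B=False, C=True, D=True, E=True, F=True, G=False, H=False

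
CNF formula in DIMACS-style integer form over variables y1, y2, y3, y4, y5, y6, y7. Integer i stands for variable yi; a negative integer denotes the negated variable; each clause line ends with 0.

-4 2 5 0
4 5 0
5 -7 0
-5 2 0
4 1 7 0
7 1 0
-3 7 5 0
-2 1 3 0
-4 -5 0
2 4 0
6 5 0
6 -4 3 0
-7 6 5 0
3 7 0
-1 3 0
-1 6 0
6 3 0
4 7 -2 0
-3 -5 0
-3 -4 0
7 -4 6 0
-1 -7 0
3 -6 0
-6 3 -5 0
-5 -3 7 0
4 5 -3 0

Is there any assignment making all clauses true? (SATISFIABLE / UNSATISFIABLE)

UNSATISFIABLE

y3 = True:
  propagation gives y5=False, y4=True; an empty clause results — contradiction.
y3 = False:
  propagation gives y7=True, y5=True, y2=True, y1=True; an empty clause results — contradiction.
Every branch closes, so no satisfying assignment exists.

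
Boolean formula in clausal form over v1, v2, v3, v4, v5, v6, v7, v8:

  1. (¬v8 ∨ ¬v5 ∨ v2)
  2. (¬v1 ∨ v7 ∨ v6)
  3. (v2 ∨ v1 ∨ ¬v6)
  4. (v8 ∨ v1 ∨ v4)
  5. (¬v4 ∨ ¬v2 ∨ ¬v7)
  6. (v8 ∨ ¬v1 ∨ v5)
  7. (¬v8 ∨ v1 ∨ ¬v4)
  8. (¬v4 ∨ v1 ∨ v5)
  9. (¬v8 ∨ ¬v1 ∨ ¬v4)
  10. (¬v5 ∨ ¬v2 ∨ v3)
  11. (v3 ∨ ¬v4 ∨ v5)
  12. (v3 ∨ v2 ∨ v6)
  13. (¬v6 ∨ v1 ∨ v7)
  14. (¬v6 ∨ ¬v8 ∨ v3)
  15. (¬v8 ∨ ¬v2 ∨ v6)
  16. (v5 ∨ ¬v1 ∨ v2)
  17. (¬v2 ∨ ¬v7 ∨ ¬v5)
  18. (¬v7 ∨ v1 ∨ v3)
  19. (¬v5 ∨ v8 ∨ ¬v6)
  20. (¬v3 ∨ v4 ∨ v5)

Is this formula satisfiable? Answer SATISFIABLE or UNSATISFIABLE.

SATISFIABLE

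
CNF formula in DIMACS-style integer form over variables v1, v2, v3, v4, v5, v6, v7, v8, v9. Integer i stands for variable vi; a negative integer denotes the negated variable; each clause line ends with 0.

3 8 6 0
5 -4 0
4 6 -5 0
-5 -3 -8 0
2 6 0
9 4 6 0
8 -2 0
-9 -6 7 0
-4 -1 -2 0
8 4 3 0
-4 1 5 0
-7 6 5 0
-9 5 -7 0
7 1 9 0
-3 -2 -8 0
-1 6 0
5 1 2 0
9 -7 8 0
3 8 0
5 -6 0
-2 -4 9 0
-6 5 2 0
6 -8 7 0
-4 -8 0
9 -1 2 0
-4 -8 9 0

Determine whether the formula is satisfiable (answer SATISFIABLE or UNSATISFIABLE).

SATISFIABLE

Branch on v1: take v1 = True.
  then v6 is forced to True.
  then v5 is forced to True.
Set v2 = True and propagate.
  then v8 is forced to True.
  then v3 is forced to False.
  then v4 is forced to False.
For the remaining variables, v7 = True, v9 = True works.
Every clause has at least one true literal under this assignment.
So v1=True, v2=True, v3=False, v4=False, v5=True, v6=True, v7=True, v8=True, v9=True is a satisfying assignment.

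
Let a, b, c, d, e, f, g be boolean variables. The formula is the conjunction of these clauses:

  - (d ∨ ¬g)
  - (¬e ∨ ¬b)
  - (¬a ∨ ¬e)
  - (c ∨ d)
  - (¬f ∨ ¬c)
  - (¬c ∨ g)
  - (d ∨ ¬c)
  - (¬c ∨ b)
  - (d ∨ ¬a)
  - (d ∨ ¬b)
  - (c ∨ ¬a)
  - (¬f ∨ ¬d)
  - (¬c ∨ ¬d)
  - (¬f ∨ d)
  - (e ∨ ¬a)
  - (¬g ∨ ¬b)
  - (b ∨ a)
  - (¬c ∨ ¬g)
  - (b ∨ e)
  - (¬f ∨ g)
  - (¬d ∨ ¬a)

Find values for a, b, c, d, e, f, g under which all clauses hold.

a=0  b=1  c=0  d=1  e=0  f=0  g=0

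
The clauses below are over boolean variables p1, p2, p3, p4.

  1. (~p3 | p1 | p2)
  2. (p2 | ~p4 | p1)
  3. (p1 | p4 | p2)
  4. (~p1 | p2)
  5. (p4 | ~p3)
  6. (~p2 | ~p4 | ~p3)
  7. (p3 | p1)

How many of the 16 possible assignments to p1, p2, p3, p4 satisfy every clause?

2

The models are:
  p1=1 p2=1 p3=0 p4=0
  p1=1 p2=1 p3=0 p4=1
Count: 2.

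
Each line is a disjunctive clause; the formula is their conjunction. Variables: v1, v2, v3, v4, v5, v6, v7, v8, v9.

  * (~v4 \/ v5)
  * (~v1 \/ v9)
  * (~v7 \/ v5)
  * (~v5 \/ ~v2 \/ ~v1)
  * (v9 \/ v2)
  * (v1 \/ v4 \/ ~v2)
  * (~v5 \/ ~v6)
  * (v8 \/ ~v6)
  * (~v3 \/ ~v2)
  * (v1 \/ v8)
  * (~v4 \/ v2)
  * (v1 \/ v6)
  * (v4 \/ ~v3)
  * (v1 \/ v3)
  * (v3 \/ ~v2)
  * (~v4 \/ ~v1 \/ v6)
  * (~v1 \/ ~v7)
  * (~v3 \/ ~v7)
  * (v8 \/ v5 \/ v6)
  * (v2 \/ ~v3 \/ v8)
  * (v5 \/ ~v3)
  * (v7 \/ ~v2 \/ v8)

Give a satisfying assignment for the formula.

v1 = T, v2 = F, v3 = F, v4 = F, v5 = F, v6 = F, v7 = F, v8 = T, v9 = T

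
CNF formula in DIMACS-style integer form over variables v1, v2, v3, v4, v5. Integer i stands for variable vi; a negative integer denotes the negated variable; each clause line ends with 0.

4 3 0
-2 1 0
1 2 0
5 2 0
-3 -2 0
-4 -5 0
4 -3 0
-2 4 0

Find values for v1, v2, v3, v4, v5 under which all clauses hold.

Pure literal: v1 appears only positively; assign v1 = True.
Branch on v2: take v2 = True.
  then v3 is forced to False.
  then v4 is forced to True.
  then v5 is forced to False.

v1=T, v2=T, v3=F, v4=T, v5=F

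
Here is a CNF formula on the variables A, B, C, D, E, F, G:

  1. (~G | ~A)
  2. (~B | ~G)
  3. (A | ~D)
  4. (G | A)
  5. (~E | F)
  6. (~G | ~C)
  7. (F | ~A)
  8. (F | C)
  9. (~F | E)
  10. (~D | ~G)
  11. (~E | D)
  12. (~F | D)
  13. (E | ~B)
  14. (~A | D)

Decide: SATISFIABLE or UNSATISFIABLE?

Try A = True.
  then G is forced to False.
  then F is forced to True.
  then E is forced to True.
  then D is forced to True.
B, C are now unconstrained; take B = True, C = True.
Every clause has at least one true literal under this assignment.
So A=True, B=True, C=True, D=True, E=True, F=True, G=False is a satisfying assignment.

SATISFIABLE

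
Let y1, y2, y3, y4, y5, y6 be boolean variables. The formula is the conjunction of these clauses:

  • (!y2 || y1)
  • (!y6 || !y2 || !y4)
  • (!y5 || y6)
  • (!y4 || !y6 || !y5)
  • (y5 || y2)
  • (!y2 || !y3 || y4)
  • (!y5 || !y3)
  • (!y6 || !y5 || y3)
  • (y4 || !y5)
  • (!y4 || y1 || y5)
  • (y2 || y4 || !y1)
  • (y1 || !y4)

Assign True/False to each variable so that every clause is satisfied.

y1 = 1  y2 = 1  y3 = 0  y4 = 0  y5 = 0  y6 = 0

Set y1 = True and propagate.
For the remaining variables, y2 = True, y3 = False, y4 = False, y5 = False, y6 = False works.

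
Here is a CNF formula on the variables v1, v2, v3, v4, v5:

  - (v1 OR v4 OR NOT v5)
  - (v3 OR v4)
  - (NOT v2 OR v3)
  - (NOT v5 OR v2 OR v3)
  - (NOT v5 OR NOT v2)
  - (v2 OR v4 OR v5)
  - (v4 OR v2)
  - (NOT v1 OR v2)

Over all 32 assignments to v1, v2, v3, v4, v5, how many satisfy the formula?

7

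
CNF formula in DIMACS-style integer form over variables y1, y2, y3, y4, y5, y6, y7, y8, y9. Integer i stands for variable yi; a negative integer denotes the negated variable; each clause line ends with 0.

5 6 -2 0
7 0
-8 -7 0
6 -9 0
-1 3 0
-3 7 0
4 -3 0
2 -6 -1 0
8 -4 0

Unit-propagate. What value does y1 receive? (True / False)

(y7) is a unit clause: y7 = True.
In (~y8 | ~y7), ~y7 is now false; ~y8 must hold, so y8 = False.
(~y4 | y8) with y8 = False leaves only ~y4, so y4 = False.
(~y3 | y4): since y4 = False, the clause reduces to (~y3). y3 = False.
From (y3 | ~y1) and y3 = False: y1 = False.

False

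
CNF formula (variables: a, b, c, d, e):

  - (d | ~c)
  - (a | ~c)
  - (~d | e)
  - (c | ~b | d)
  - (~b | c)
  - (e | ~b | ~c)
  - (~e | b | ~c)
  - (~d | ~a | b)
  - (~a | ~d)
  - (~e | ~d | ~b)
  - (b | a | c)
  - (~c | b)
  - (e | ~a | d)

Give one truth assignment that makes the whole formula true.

a=1, b=0, c=0, d=0, e=1

Check each clause:
  1. (~c | d) — ~c is true.
  2. (~c | a) — a is true.
  3. (~d | e) — ~d is true.
  4. (d | ~b | c) — ~b is true.
  5. (c | ~b) — ~b is true.
  6. (~b | e | ~c) — e is true.
  7. (b | ~c | ~e) — ~c is true.
  8. (~d | ~a | b) — ~d is true.
  9. (~d | ~a) — ~d is true.
  10. (~b | ~e | ~d) — ~d is true.
  11. (a | b | c) — a is true.
  12. (b | ~c) — ~c is true.
  13. (e | d | ~a) — e is true.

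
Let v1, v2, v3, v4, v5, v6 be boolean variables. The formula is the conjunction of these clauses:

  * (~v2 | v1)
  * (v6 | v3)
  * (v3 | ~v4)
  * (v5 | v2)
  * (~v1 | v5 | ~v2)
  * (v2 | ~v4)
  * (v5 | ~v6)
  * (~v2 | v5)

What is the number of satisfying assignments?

Case analysis on v2 and v5:
  v2=T, v5=T: 5 of the 16 assignments to (v1,v3,v4,v6) work.
  v2=T, v5=F: a clause becomes empty — 0.
  v2=F, v5=T: v1 free; 3 ways for (v3,v4,v6) × 2^1 = 6.
  v2=F, v5=F: a clause becomes empty — 0.
Total: 5 + 0 + 6 + 0 = 11.

11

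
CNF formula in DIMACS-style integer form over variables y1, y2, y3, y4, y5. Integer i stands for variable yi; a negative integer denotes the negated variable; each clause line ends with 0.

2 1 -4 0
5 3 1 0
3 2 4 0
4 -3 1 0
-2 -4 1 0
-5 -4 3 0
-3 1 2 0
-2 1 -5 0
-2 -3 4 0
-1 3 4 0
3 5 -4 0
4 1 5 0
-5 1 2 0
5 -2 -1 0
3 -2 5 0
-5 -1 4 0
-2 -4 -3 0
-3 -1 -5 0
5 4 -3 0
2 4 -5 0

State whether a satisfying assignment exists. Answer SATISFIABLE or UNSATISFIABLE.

SATISFIABLE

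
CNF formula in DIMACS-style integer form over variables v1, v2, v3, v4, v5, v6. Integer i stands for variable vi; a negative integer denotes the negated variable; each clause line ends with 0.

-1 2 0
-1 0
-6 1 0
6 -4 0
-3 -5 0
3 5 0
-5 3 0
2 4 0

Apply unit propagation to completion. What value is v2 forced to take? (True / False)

True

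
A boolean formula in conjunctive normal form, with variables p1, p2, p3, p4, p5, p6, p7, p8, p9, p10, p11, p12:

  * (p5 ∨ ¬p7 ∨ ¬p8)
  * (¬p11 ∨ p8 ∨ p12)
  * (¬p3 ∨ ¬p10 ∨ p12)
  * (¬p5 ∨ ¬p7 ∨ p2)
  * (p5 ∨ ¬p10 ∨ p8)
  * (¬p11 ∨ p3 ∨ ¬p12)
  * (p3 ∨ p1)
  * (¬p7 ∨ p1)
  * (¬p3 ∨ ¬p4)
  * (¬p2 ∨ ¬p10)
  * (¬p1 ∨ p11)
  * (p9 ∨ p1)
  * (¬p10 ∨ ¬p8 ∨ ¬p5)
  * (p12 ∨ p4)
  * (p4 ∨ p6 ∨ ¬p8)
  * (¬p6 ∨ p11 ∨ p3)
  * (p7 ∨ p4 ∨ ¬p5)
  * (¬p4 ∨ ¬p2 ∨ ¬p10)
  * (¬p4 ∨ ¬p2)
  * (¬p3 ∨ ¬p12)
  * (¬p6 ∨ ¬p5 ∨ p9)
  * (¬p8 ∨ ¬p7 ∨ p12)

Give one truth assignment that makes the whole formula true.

p1=1, p2=0, p3=0, p4=1, p5=0, p6=0, p7=0, p8=1, p9=1, p10=1, p11=1, p12=0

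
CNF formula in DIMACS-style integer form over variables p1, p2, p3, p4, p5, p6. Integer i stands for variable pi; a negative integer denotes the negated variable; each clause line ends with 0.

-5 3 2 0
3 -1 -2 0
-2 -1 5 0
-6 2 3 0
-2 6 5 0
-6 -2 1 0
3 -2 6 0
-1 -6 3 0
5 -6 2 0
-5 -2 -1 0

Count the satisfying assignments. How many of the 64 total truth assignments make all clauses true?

18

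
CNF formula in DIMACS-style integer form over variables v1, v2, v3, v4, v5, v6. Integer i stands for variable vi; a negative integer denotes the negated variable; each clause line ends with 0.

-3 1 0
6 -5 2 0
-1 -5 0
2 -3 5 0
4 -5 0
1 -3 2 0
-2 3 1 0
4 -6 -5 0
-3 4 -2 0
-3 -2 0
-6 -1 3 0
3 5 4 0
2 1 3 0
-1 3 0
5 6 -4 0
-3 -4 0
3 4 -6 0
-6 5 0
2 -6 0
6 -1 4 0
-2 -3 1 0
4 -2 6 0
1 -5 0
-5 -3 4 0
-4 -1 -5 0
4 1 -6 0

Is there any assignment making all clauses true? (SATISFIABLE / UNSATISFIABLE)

v3 = True:
  propagation gives v1=True, v5=False, v2=True; an empty clause results — contradiction.
v3 = False:
  propagation gives v1=False, v2=False; an empty clause results — contradiction.
Every branch closes, so no satisfying assignment exists.

UNSATISFIABLE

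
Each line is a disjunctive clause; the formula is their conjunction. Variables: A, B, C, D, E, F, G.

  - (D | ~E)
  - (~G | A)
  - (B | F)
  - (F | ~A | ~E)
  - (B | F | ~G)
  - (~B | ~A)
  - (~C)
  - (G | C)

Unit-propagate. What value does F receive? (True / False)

(~C) stands alone — C = False.
(C | G): since C = False, the clause reduces to (G). G = True.
(A | ~G): since G = True, the clause reduces to (A). A = True.
(~B | ~A): since A = True, the clause reduces to (~B). B = False.
(F | B): since B = False, the clause reduces to (F). F = True.

True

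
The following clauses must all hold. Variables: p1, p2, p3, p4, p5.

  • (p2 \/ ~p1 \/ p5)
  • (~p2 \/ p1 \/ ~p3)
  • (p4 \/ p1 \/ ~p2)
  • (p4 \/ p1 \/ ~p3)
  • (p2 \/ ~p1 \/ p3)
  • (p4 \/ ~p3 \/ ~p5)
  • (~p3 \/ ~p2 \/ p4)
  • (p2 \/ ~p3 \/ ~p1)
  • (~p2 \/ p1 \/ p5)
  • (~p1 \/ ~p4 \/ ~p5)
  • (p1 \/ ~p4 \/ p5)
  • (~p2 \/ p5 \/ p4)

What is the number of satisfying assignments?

Split on p1, then p2.
  p1=1, p2=1: remaining (p3,p4,p5) ∈ {(0,0,1); (0,1,0); (1,1,0)} — 3.
  p1=1, p2=0: a clause becomes empty — 0.
  p1=0, p2=1: remaining (p3,p4,p5) ∈ {(0,1,1)} — 1.
  p1=0, p2=0: remaining (p3,p4,p5) ∈ {(0,0,0); (0,0,1); (0,1,1); (1,1,1)} — 4.
Total: 3 + 0 + 1 + 4 = 8.

8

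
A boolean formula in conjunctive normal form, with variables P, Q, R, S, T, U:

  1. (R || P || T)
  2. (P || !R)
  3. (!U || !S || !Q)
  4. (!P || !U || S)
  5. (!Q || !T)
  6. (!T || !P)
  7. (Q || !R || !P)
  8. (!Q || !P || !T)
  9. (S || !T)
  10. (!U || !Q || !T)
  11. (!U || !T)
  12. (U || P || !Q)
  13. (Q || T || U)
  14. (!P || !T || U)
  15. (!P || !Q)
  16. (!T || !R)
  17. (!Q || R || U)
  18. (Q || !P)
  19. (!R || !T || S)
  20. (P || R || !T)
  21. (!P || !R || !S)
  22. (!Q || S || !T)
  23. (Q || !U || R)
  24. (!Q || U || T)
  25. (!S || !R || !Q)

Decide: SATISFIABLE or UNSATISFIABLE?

UNSATISFIABLE

Q = True:
  propagation gives T=False, P=False, R=True; an empty clause results — contradiction.
Q = False:
  propagation gives P=False, R=False, T=True; an empty clause results — contradiction.
Every branch closes, so no satisfying assignment exists.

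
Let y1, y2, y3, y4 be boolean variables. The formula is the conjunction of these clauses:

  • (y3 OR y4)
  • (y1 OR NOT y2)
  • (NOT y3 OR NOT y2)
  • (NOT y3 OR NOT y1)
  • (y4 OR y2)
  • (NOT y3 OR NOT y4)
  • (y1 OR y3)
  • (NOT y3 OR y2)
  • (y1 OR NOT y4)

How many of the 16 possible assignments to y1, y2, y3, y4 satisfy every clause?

2

The models are:
  y1=1 y2=0 y3=0 y4=1
  y1=1 y2=1 y3=0 y4=1
That's 2 in total.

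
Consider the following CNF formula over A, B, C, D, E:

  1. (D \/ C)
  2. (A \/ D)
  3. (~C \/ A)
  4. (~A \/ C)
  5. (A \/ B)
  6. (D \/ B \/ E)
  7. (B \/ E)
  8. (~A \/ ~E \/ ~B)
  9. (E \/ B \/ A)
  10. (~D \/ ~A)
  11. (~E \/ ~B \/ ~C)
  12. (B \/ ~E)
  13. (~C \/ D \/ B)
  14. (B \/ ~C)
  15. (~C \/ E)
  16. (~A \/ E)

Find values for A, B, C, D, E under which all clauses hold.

A=F, B=T, C=F, D=T, E=T

Try A = False.
  then D is forced to True.
  then C is forced to False.
  then B is forced to True.
E is now unconstrained; take E = True.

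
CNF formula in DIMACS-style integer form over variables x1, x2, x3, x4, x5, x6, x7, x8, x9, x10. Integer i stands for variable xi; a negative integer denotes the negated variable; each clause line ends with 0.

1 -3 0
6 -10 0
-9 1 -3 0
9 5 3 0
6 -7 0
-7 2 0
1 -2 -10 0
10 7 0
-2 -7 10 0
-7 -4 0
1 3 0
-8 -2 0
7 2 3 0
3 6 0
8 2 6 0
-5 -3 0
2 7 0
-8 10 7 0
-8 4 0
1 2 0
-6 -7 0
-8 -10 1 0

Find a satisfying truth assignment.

x1=T  x2=T  x3=T  x4=T  x5=F  x6=T  x7=F  x8=F  x9=T  x10=T

Pure literal: x1 appears only positively; assign x1 = True.
Try x2 = True.
  then x8 is forced to False.
Try x3 = True.
  then x5 is forced to False.
For the remaining variables, x4 = True, x6 = True, x7 = False, x9 = True, x10 = True works.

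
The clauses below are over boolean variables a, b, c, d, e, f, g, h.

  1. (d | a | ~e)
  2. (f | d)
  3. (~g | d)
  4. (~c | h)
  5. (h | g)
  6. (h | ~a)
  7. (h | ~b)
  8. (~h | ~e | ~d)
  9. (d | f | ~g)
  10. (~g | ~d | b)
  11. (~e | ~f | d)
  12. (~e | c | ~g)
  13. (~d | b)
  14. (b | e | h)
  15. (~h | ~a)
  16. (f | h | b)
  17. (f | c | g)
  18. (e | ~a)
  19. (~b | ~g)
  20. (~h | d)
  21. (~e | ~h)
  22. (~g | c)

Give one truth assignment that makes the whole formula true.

a=False, b=True, c=True, d=True, e=False, f=True, g=False, h=True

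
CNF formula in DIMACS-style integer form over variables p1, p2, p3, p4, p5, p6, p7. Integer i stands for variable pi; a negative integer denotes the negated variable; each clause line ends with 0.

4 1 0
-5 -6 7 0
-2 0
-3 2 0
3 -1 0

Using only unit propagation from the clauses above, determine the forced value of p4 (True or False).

True

(~p2) stands alone — p2 = False.
(p2 | ~p3) with p2 = False leaves only ~p3, so p3 = False.
(p3 | ~p1) with p3 = False leaves only ~p1, so p1 = False.
From (p1 | p4) and p1 = False: p4 = True.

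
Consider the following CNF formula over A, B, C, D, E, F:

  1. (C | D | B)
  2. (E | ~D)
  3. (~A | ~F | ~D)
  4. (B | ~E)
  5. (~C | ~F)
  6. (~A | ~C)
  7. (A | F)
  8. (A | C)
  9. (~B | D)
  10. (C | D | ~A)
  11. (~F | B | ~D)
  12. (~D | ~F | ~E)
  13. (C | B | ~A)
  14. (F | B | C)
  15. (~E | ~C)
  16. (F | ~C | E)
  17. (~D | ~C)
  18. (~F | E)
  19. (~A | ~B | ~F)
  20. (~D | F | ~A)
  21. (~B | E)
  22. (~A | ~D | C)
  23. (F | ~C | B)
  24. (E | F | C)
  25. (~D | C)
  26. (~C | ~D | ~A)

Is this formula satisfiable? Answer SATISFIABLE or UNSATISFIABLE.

UNSATISFIABLE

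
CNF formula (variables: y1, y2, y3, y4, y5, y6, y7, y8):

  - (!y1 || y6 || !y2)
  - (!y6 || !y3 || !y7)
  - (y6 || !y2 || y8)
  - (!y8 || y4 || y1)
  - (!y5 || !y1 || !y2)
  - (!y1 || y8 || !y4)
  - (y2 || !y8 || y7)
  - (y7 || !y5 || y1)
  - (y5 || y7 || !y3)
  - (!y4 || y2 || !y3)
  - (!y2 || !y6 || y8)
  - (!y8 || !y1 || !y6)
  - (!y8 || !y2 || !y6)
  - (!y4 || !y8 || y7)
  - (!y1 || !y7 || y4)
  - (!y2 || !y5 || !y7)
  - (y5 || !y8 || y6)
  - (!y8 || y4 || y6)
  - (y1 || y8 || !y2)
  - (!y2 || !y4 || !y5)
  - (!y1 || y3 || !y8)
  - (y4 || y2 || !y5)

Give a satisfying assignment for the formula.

Set y1 = True and propagate.
For the remaining variables, y2 = False, y3 = False, y4 = False, y5 = False, y6 = False, y7 = False, y8 = False works.
Every clause has at least one true literal under this assignment.
Check each clause:
  1. (!y2 || !y1 || y6) — !y2 is true.
  2. (!y3 || !y6 || !y7) — !y7 is true.
  3. (!y2 || y8 || y6) — !y2 is true.
  4. (!y8 || y1 || y4) — !y8 is true.
  5. (!y1 || !y5 || !y2) — !y5 is true.
  6. (y8 || !y4 || !y1) — !y4 is true.
  7. (y2 || y7 || !y8) — !y8 is true.
  8. (y7 || y1 || !y5) — y1 is true.
  9. (y5 || y7 || !y3) — !y3 is true.
  10. (!y4 || y2 || !y3) — !y4 is true.
  11. (y8 || !y6 || !y2) — !y6 is true.
  12. (!y6 || !y8 || !y1) — !y8 is true.
  13. (!y8 || !y2 || !y6) — !y8 is true.
  14. (y7 || !y8 || !y4) — !y8 is true.
  15. (y4 || !y7 || !y1) — !y7 is true.
  16. (!y7 || !y5 || !y2) — !y7 is true.
  17. (y6 || !y8 || y5) — !y8 is true.
  18. (y4 || y6 || !y8) — !y8 is true.
  19. (y8 || !y2 || y1) — y1 is true.
  20. (!y5 || !y2 || !y4) — !y5 is true.
  21. (!y1 || y3 || !y8) — !y8 is true.
  22. (!y5 || y2 || y4) — !y5 is true.

y1 = T, y2 = F, y3 = F, y4 = F, y5 = F, y6 = F, y7 = F, y8 = F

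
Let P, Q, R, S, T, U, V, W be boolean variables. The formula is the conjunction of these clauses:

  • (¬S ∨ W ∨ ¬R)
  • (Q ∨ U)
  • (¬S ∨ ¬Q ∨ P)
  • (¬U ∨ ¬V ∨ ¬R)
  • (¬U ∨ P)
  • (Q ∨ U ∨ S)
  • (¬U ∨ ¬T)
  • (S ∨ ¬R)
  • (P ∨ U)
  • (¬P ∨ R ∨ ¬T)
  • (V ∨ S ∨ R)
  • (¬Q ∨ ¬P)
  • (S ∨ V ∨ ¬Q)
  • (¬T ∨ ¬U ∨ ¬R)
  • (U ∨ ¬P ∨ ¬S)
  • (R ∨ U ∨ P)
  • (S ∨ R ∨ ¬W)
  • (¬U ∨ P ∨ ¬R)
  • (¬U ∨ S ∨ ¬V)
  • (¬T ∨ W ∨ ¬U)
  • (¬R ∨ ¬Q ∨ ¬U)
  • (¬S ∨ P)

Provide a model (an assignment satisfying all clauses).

P = T, Q = F, R = F, S = T, T = F, U = T, V = T, W = T

T occurs only negated in the remaining clauses — set T = False.
Set P = True and propagate.
  then Q is forced to False.
  then U is forced to True.
Set R = False and propagate.
For the remaining variables, S = True, V = True, W = True works.
Every clause has at least one true literal under this assignment.
Check each clause:
  1. (¬S ∨ ¬R ∨ W) — W is true.
  2. (U ∨ Q) — U is true.
  3. (¬S ∨ P ∨ ¬Q) — P is true.
  4. (¬U ∨ ¬V ∨ ¬R) — ¬R is true.
  5. (P ∨ ¬U) — P is true.
  6. (Q ∨ S ∨ U) — S is true.
  7. (¬U ∨ ¬T) — ¬T is true.
  8. (¬R ∨ S) — S is true.
  9. (U ∨ P) — P is true.
  10. (¬P ∨ R ∨ ¬T) — ¬T is true.
  11. (S ∨ R ∨ V) — S is true.
  12. (¬P ∨ ¬Q) — ¬Q is true.
  13. (¬Q ∨ V ∨ S) — S is true.
  14. (¬R ∨ ¬T ∨ ¬U) — ¬T is true.
  15. (U ∨ ¬S ∨ ¬P) — U is true.
  16. (R ∨ U ∨ P) — P is true.
  17. (S ∨ R ∨ ¬W) — S is true.
  18. (¬R ∨ ¬U ∨ P) — P is true.
  19. (¬U ∨ ¬V ∨ S) — S is true.
  20. (¬U ∨ ¬T ∨ W) — W is true.
  21. (¬U ∨ ¬Q ∨ ¬R) — ¬R is true.
  22. (P ∨ ¬S) — P is true.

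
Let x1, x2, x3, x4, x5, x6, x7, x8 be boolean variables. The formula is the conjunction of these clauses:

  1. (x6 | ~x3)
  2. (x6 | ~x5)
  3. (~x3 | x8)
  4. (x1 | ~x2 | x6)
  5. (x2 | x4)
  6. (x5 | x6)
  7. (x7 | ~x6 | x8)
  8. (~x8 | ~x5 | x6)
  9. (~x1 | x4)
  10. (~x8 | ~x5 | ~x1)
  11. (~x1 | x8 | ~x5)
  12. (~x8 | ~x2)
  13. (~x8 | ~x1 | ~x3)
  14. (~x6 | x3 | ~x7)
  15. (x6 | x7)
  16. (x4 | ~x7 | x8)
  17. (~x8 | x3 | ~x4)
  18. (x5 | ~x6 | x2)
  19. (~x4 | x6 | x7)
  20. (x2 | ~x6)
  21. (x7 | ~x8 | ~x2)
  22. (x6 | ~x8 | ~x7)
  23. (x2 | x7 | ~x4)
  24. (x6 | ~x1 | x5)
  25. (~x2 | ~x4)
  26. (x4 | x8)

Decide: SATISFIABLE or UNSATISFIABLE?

UNSATISFIABLE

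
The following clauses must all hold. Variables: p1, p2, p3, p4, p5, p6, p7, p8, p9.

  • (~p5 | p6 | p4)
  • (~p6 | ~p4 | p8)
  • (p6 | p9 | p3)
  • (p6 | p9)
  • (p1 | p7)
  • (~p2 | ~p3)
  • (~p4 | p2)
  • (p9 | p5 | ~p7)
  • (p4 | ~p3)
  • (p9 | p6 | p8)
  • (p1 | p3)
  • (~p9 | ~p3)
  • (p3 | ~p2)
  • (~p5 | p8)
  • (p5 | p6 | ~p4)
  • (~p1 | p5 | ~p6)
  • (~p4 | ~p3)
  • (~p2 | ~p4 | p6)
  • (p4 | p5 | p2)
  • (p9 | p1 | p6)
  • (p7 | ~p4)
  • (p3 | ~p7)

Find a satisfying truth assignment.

p8 occurs only positively in the remaining clauses — set p8 = True.
Set p1 = True and propagate.
Set p2 = False and propagate.
  then p4 is forced to False.
  then p3 is forced to False.
  then p5 is forced to True.
  then p6 is forced to True.
  then p7 is forced to False.
p9 is now unconstrained; take p9 = True.
Check each clause:
  1. (p6 | p4 | ~p5) — p6 is true.
  2. (~p6 | ~p4 | p8) — p8 is true.
  3. (p9 | p6 | p3) — p9 is true.
  4. (p9 | p6) — p9 is true.
  5. (p7 | p1) — p1 is true.
  6. (~p2 | ~p3) — ~p3 is true.
  7. (~p4 | p2) — ~p4 is true.
  8. (p5 | ~p7 | p9) — ~p7 is true.
  9. (p4 | ~p3) — ~p3 is true.
  10. (p9 | p8 | p6) — p8 is true.
  11. (p1 | p3) — p1 is true.
  12. (~p3 | ~p9) — ~p3 is true.
  13. (p3 | ~p2) — ~p2 is true.
  14. (p8 | ~p5) — p8 is true.
  15. (p5 | ~p4 | p6) — ~p4 is true.
  16. (p5 | ~p1 | ~p6) — p5 is true.
  17. (~p3 | ~p4) — ~p4 is true.
  18. (~p2 | p6 | ~p4) — ~p4 is true.
  19. (p5 | p2 | p4) — p5 is true.
  20. (p9 | p1 | p6) — p9 is true.
  21. (~p4 | p7) — ~p4 is true.
  22. (p3 | ~p7) — ~p7 is true.

p1 = True  p2 = False  p3 = False  p4 = False  p5 = True  p6 = True  p7 = False  p8 = True  p9 = True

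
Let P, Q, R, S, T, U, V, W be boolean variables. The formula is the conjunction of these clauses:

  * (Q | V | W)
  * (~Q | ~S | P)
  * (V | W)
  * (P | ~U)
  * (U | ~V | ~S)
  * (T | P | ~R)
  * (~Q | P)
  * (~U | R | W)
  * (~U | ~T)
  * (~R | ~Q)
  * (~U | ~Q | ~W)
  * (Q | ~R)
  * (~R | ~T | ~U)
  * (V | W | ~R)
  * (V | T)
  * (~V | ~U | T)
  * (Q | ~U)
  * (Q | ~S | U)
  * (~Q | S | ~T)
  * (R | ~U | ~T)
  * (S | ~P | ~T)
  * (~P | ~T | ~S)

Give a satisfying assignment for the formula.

P = 0, Q = 0, R = 0, S = 0, T = 1, U = 0, V = 0, W = 1

Set P = False and propagate.
  then U is forced to False.
  then Q is forced to False.
  then R is forced to False.
  then S is forced to False.
Branch on T: take T = True.
Try V = False.
  then W is forced to True.
Check each clause:
  1. (Q | W | V) — W is true.
  2. (~Q | P | ~S) — ~S is true.
  3. (V | W) — W is true.
  4. (P | ~U) — ~U is true.
  5. (U | ~V | ~S) — ~V is true.
  6. (~R | T | P) — ~R is true.
  7. (~Q | P) — ~Q is true.
  8. (~U | W | R) — W is true.
  9. (~U | ~T) — ~U is true.
  10. (~R | ~Q) — ~R is true.
  11. (~U | ~Q | ~W) — ~U is true.
  12. (~R | Q) — ~R is true.
  13. (~T | ~R | ~U) — ~U is true.
  14. (W | ~R | V) — W is true.
  15. (V | T) — T is true.
  16. (T | ~U | ~V) — ~V is true.
  17. (Q | ~U) — ~U is true.
  18. (~S | Q | U) — ~S is true.
  19. (~T | ~Q | S) — ~Q is true.
  20. (R | ~U | ~T) — ~U is true.
  21. (~P | ~T | S) — ~P is true.
  22. (~P | ~S | ~T) — ~S is true.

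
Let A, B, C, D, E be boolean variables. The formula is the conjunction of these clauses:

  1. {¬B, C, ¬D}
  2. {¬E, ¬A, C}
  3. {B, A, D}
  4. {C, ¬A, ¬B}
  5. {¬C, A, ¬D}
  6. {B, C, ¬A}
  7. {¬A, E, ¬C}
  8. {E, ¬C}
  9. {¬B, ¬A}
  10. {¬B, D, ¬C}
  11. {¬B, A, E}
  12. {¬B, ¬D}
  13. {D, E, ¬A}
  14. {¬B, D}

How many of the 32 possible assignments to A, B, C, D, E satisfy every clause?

4

Satisfying assignments:
  A=0 B=0 C=0 D=1 E=0
  A=0 B=0 C=0 D=1 E=1
  A=1 B=0 C=1 D=0 E=1
  A=1 B=0 C=1 D=1 E=1
That's 4 in total.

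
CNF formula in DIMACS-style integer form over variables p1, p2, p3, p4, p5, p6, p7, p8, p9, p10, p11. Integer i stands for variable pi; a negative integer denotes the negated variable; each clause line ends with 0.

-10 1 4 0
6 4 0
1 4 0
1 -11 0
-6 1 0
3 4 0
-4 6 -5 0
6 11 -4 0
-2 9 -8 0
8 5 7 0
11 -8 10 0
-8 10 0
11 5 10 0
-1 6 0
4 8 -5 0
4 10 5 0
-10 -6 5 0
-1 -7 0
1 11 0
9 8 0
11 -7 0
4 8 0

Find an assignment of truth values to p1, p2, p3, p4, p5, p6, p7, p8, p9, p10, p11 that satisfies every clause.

p1 = T  p2 = T  p3 = F  p4 = T  p5 = T  p6 = T  p7 = F  p8 = F  p9 = T  p10 = T  p11 = F

Check each clause:
  1. (~p10 \/ p4 \/ p1) — p1 is true.
  2. (p4 \/ p6) — p4 is true.
  3. (p4 \/ p1) — p1 is true.
  4. (p1 \/ ~p11) — p1 is true.
  5. (p1 \/ ~p6) — p1 is true.
  6. (p4 \/ p3) — p4 is true.
  7. (~p5 \/ ~p4 \/ p6) — p6 is true.
  8. (p6 \/ p11 \/ ~p4) — p6 is true.
  9. (p9 \/ ~p8 \/ ~p2) — ~p8 is true.
  10. (p7 \/ p8 \/ p5) — p5 is true.
  11. (~p8 \/ p10 \/ p11) — ~p8 is true.
  12. (p10 \/ ~p8) — ~p8 is true.
  13. (p11 \/ p10 \/ p5) — p10 is true.
  14. (~p1 \/ p6) — p6 is true.
  15. (p4 \/ p8 \/ ~p5) — p4 is true.
  16. (p10 \/ p5 \/ p4) — p10 is true.
  17. (~p6 \/ ~p10 \/ p5) — p5 is true.
  18. (~p1 \/ ~p7) — ~p7 is true.
  19. (p11 \/ p1) — p1 is true.
  20. (p8 \/ p9) — p9 is true.
  21. (p11 \/ ~p7) — ~p7 is true.
  22. (p8 \/ p4) — p4 is true.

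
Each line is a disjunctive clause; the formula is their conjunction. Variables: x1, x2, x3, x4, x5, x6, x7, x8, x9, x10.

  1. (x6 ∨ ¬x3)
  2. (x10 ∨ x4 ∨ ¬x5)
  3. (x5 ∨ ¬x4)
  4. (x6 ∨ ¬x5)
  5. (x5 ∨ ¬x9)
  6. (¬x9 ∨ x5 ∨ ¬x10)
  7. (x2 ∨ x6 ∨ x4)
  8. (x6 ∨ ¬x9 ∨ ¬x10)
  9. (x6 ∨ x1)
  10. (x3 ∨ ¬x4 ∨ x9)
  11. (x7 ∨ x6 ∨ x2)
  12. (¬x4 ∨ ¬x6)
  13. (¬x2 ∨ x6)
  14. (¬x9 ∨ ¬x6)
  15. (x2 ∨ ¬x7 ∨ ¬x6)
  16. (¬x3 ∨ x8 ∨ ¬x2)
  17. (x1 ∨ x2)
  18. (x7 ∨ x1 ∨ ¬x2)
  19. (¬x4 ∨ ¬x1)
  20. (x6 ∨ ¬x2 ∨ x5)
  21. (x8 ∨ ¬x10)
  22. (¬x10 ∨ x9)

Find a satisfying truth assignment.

x1=T, x2=T, x3=T, x4=F, x5=F, x6=T, x7=F, x8=T, x9=F, x10=F

Pure literal: x8 appears only positively; assign x8 = True.
Branch on x1: take x1 = True.
  then x4 is forced to False.
Set x2 = True and propagate.
  then x6 is forced to True.
  then x9 is forced to False.
  then x10 is forced to False.
  then x5 is forced to False.
x3, x7 are now unconstrained; take x3 = True, x7 = False.
Check each clause:
  1. (x6 ∨ ¬x3) — x6 is true.
  2. (¬x5 ∨ x4 ∨ x10) — ¬x5 is true.
  3. (¬x4 ∨ x5) — ¬x4 is true.
  4. (x6 ∨ ¬x5) — ¬x5 is true.
  5. (¬x9 ∨ x5) — ¬x9 is true.
  6. (¬x9 ∨ ¬x10 ∨ x5) — ¬x10 is true.
  7. (x2 ∨ x4 ∨ x6) — x2 is true.
  8. (¬x10 ∨ x6 ∨ ¬x9) — x6 is true.
  9. (x1 ∨ x6) — x1 is true.
  10. (x9 ∨ x3 ∨ ¬x4) — x3 is true.
  11. (x6 ∨ x2 ∨ x7) — x2 is true.
  12. (¬x6 ∨ ¬x4) — ¬x4 is true.
  13. (x6 ∨ ¬x2) — x6 is true.
  14. (¬x6 ∨ ¬x9) — ¬x9 is true.
  15. (¬x6 ∨ ¬x7 ∨ x2) — ¬x7 is true.
  16. (x8 ∨ ¬x3 ∨ ¬x2) — x8 is true.
  17. (x1 ∨ x2) — x1 is true.
  18. (x7 ∨ x1 ∨ ¬x2) — x1 is true.
  19. (¬x1 ∨ ¬x4) — ¬x4 is true.
  20. (x5 ∨ x6 ∨ ¬x2) — x6 is true.
  21. (¬x10 ∨ x8) — x8 is true.
  22. (x9 ∨ ¬x10) — ¬x10 is true.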